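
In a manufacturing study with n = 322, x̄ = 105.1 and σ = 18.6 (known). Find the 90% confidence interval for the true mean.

CI = x̄ ± z*(σ/√n) = 105.1 ± 1.645(18.6/√322) = 105.1 ± 1.71 = (103.39, 106.81)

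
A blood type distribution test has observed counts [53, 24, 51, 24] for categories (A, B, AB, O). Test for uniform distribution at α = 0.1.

Expected = 38 each. χ² = Σ(O-E)²/E = 20.684. df = 3, critical value = 6.251. Reject H₀.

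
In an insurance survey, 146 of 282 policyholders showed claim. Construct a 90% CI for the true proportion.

p̂ = 0.518. CI = p̂ ± z*√(p̂(1-p̂)/n) = (0.469, 0.567)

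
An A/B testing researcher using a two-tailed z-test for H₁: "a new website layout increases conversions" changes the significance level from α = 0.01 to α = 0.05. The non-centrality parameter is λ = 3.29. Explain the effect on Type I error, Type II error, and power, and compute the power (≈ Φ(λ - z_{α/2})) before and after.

Increasing α from 0.01 to 0.05:
• Type I error rate increases (α is the Type I rate by definition).
• Critical value moves from z_{α/2} = 2.576 to 1.96, so power = Φ(λ - z_{α/2}) goes from Φ(3.29 - 2.576) = 0.762 to Φ(3.29 - 1.96) = 0.908.
• Type II error rate β = 1 - power therefore decreases (0.238 → 0.092).
Appropriate when false negatives are costly — here, discarding a layout that would have improved conversions — lost revenue.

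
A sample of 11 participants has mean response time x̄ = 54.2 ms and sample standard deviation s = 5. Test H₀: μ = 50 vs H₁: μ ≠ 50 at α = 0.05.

t = (x̄ - μ₀)/(s/√n) = (54.2 - 50)/(5/√11) = 2.786. df = 10, critical t = ±2.228. Reject H₀.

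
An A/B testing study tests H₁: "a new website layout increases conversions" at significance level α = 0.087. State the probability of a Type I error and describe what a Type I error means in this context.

P(Type I error) = α = 0.087. A Type I error is rejecting H₀ when H₀ is actually true (false positive) — here, concluding that a new website layout increases conversions when in fact this is not the case. Consequence: rolling out a layout that doesn't actually help — wasted engineering effort.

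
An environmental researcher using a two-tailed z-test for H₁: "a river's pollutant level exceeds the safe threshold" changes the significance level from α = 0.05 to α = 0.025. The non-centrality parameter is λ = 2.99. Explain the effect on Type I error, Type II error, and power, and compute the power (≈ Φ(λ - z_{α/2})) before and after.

Decreasing α from 0.05 to 0.025:
• Type I error rate decreases (α is the Type I rate by definition).
• Critical value moves from z_{α/2} = 1.96 to 2.241, so power = Φ(λ - z_{α/2}) goes from Φ(2.99 - 1.96) = 0.848 to Φ(2.99 - 2.241) = 0.773.
• Type II error rate β = 1 - power therefore increases (0.152 → 0.227).
Appropriate when false positives are costly — here, shutting down a compliant factory unnecessarily.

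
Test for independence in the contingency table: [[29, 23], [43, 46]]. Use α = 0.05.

χ² = 0.73. df = 1, critical = 3.841. Fail to reject H₀. No evidence of dependence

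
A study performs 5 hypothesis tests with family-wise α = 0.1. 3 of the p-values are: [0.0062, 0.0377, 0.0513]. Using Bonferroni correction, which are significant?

Bonferroni α = 0.1/5 = 0.02. Significant p-values: [0.0062]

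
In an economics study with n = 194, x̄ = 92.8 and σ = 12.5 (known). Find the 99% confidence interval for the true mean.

CI = x̄ ± z*(σ/√n) = 92.8 ± 2.576(12.5/√194) = 92.8 ± 2.31 = (90.49, 95.11)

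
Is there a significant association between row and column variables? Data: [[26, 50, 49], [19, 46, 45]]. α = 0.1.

χ² = 0.47. df = 2, critical = 4.605. Fail to reject H₀. No evidence of dependence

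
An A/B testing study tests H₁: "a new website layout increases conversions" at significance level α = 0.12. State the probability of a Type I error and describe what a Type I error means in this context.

P(Type I error) = α = 0.12. A Type I error is rejecting H₀ when H₀ is actually true (false positive) — here, concluding that a new website layout increases conversions when in fact this is not the case. Consequence: rolling out a layout that doesn't actually help — wasted engineering effort.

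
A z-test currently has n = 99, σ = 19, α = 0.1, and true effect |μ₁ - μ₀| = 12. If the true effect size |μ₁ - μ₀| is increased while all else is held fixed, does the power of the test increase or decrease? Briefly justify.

Power increases: a larger true effect increases the non-centrality λ = |μ₁ - μ₀|/(σ/√n).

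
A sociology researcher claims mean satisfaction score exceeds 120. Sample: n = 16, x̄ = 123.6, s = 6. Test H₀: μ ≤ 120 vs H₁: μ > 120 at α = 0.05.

t = (123.6 - 120)/(6/√16) = 2.4, df = 15. Critical t = 1.753. Reject H₀.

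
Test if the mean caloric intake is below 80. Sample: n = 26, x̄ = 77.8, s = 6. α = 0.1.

t = (77.8 - 80)/(6/√26) = -1.87, df = 25. Critical t = -1.316. Reject H₀.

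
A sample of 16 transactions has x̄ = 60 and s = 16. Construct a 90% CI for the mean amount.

CI = x̄ ± t*(s/√n) = 60 ± 1.753(16/√16) = (52.99, 67.01)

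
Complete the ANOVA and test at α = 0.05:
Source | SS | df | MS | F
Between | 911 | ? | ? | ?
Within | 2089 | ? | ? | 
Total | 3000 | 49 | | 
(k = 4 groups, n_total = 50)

df_between = 3, df_within = 46. MS_between = 303.67, MS_within = 45.41. F = 6.687, F_crit ≈ 2.807. Reject H₀.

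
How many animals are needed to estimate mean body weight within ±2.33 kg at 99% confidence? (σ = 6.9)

n = (z*σ/E)² = (2.576×6.9/2.33)² = 58.2 → n = 59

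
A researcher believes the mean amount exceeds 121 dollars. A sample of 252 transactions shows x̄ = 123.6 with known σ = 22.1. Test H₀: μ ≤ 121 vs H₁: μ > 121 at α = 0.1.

z = 1.868. Critical value: 1.28. Reject H₀.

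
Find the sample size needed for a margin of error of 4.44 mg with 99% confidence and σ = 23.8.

n = (z*σ/E)² = (2.576×23.8/4.44)² = 190.7 → n = 191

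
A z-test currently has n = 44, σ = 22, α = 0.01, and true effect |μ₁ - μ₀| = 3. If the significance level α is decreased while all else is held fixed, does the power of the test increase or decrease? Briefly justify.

Power decreases: a smaller α raises the critical value, so less of the H₁ sampling distribution falls in the rejection region.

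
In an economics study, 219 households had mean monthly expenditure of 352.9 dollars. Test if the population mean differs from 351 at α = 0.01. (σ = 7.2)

z = (x̄ - μ₀)/(σ/√n) = (352.9 - 351)/(7.2/√219) = 3.905. Critical value: ±2.576. Since |3.905| > 2.576, Reject H₀.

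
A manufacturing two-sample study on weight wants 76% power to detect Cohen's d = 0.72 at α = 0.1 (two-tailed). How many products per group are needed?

z_{α/2} = 1.645, z_β = Φ⁻¹(0.76) = 0.706. For medium effect (d = 0.72): n per group = 2(z_{α/2} + z_β)²/d² = 2(1.645 + 0.706)²/0.72² = 21.3 → 22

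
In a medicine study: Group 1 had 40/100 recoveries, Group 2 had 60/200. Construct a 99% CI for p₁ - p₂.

p̂₁ = 0.4, p̂₂ = 0.3. Difference = 0.1. CI = (-0.051, 0.251)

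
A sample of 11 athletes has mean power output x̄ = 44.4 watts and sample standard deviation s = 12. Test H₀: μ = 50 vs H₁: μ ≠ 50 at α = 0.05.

t = (x̄ - μ₀)/(s/√n) = (44.4 - 50)/(12/√11) = -1.548. df = 10, critical t = ±2.228. Fail to reject H₀.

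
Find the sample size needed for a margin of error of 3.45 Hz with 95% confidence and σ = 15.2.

n = (z*σ/E)² = (1.96×15.2/3.45)² = 74.6 → n = 75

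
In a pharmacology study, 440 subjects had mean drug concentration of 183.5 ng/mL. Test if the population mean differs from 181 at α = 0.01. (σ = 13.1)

z = (x̄ - μ₀)/(σ/√n) = (183.5 - 181)/(13.1/√440) = 4.003. Critical value: ±2.576. Since |4.003| > 2.576, Reject H₀.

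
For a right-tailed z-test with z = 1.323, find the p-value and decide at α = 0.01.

p = P(Z > 1.323) = 1 - Φ(1.323) ≈ 0.0929. Since p ≥ 0.01, fail to reject H₀ (not significant) at α = 0.01.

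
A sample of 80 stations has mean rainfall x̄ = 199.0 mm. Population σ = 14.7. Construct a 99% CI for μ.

CI = x̄ ± z*(σ/√n) = 199.0 ± 2.576(14.7/√80) = 199.0 ± 4.23 = (194.77, 203.23)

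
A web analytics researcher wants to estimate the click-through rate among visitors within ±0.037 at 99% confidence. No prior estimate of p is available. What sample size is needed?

Conservative approach: use p = 0.5 (maximizes p(1-p) = 0.25). n = z²(0.25)/E² = 2.576²×0.25/0.037² = 1211.8 → n = 1212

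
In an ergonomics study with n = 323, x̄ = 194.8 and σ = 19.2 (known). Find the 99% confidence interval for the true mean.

CI = x̄ ± z*(σ/√n) = 194.8 ± 2.576(19.2/√323) = 194.8 ± 2.75 = (192.05, 197.55)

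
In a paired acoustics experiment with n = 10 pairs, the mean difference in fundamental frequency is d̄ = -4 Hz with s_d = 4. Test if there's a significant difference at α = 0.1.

t = d̄/(s_d/√n) = -4/(4/√10) = -3.162. df = 9, critical t = ±1.833. Reject H₀.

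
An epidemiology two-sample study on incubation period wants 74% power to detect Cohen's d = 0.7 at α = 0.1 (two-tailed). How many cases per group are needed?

z_{α/2} = 1.645, z_β = Φ⁻¹(0.74) = 0.643. For medium effect (d = 0.7): n per group = 2(z_{α/2} + z_β)²/d² = 2(1.645 + 0.643)²/0.7² = 21.4 → 22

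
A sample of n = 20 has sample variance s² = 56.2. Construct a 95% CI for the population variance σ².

df = 19. χ²_{0.025} = 32.852, χ²_{0.975} = 8.907. CI for σ² = ((n-1)s²/χ²_{α/2}, (n-1)s²/χ²_{1-α/2}) = (19·56.2/32.852, 19·56.2/8.907) = (32.5, 119.88)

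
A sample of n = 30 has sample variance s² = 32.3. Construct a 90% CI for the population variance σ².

df = 29. χ²_{0.05} = 42.557, χ²_{0.95} = 17.708. CI for σ² = ((n-1)s²/χ²_{α/2}, (n-1)s²/χ²_{1-α/2}) = (29·32.3/42.557, 29·32.3/17.708) = (22.01, 52.9)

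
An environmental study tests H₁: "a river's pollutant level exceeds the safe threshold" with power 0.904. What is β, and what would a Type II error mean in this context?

β = 1 - power = 1 - 0.904 = 0.096. A Type II error is failing to reject H₀ when H₀ is false (false negative) — here, failing to conclude that a river's pollutant level exceeds the safe threshold when in fact it is true. Consequence: allowing unsafe pollution to continue.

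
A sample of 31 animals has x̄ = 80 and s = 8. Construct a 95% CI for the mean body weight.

CI = x̄ ± t*(s/√n) = 80 ± 2.042(8/√31) = (77.07, 82.93)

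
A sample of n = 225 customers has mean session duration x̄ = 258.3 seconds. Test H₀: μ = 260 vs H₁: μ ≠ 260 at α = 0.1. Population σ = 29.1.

z = (x̄ - μ₀)/(σ/√n) = (258.3 - 260)/(29.1/√225) = -0.876. Critical value: ±1.645. Since |-0.876| ≤ 1.645, Fail to reject H₀.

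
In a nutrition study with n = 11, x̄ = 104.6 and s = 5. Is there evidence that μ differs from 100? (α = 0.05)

t = (x̄ - μ₀)/(s/√n) = (104.6 - 100)/(5/√11) = 3.051. df = 10, critical t = ±2.228. Reject H₀.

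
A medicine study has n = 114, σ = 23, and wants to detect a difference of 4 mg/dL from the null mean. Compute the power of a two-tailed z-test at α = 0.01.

SE = σ/√n = 23/√114 = 2.154. Non-centrality λ = d/SE = 4/2.154 = 1.857. Power ≈ Φ(λ - z_{α/2}) = Φ(1.857 - 2.576) = Φ(-0.719) = 0.236.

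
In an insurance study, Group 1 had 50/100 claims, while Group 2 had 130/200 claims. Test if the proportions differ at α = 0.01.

p̂₁ = 0.5, p̂₂ = 0.65, pooled p̂ = 0.6. z = -2.5. Critical: ±2.576. Fail to reject H₀.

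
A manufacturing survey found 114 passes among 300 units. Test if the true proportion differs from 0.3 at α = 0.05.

p̂ = 0.38, p₀ = 0.3. z = (p̂ - p₀)/√(p₀(1-p₀)/n) = 3.024. Critical: ±1.96. Reject H₀.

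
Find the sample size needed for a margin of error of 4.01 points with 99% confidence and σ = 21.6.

n = (z*σ/E)² = (2.576×21.6/4.01)² = 192.5 → n = 193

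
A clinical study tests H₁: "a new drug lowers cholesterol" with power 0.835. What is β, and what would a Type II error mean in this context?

β = 1 - power = 1 - 0.835 = 0.165. A Type II error is failing to reject H₀ when H₀ is false (false negative) — here, failing to conclude that a new drug lowers cholesterol when in fact it is true. Consequence: shelving an effective drug — patients miss out on a treatment that would have helped.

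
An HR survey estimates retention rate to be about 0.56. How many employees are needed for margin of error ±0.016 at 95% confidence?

n = z²p(1-p)/E² = 1.96²×0.56×0.44/0.016² = 3697.5 → n = 3698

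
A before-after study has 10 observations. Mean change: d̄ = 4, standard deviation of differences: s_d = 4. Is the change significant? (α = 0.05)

t = d̄/(s_d/√n) = 4/(4/√10) = 3.162. df = 9, critical t = ±2.262. Reject H₀.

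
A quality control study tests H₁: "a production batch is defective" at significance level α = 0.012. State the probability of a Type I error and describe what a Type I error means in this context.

P(Type I error) = α = 0.012. A Type I error is rejecting H₀ when H₀ is actually true (false positive) — here, concluding that a production batch is defective when in fact this is not the case. Consequence: scrapping a good batch — wasted material and cost for no reason.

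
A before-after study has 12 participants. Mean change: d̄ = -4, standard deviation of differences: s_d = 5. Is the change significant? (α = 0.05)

t = d̄/(s_d/√n) = -4/(5/√12) = -2.771. df = 11, critical t = ±2.201. Reject H₀.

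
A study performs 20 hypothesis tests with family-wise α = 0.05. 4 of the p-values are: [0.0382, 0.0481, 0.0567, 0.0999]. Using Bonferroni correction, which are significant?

Bonferroni α = 0.05/20 = 0.0025. None of the given p-values are significant.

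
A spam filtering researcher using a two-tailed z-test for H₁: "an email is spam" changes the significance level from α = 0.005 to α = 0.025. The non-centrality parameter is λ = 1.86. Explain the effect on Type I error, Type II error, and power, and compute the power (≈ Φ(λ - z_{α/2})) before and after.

Increasing α from 0.005 to 0.025:
• Type I error rate increases (α is the Type I rate by definition).
• Critical value moves from z_{α/2} = 2.807 to 2.241, so power = Φ(λ - z_{α/2}) goes from Φ(1.86 - 2.807) = 0.172 to Φ(1.86 - 2.241) = 0.352.
• Type II error rate β = 1 - power therefore decreases (0.828 → 0.648).
Appropriate when false negatives are costly — here, a spam email lands in the inbox.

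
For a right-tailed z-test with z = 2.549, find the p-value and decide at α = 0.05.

p = P(Z > 2.549) = 1 - Φ(2.549) ≈ 0.0054. Since p < 0.05, reject H₀ (significant) at α = 0.05.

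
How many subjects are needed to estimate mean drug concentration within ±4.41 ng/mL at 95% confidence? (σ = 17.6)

n = (z*σ/E)² = (1.96×17.6/4.41)² = 61.2 → n = 62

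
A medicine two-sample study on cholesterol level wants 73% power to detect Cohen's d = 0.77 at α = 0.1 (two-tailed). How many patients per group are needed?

z_{α/2} = 1.645, z_β = Φ⁻¹(0.73) = 0.613. For medium effect (d = 0.77): n per group = 2(z_{α/2} + z_β)²/d² = 2(1.645 + 0.613)²/0.77² = 17.2 → 18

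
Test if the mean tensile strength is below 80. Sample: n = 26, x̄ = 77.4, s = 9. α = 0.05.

t = (77.4 - 80)/(9/√26) = -1.473, df = 25. Critical t = -1.708. Fail to reject H₀.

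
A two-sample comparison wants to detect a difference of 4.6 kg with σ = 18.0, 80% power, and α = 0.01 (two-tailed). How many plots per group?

n per group = 2(z_α/2 + z_β)²σ²/d² = 2×(2.576 + 0.84)²×18.0²/4.6² = 357.4 → n = 358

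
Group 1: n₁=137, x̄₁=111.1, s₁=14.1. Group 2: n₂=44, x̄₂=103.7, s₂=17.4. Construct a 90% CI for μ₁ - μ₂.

Difference = 7.4. SE = √(14.1²/137 + 17.4²/44) = 2.887. CI = (2.65, 12.15)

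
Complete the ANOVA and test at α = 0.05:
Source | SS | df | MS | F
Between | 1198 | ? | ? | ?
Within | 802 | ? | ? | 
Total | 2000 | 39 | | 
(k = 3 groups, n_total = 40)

df_between = 2, df_within = 37. MS_between = 599.0, MS_within = 21.68. F = 27.635, F_crit ≈ 3.252. Reject H₀.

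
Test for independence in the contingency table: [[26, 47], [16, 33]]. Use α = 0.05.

χ² = 0.114. df = 1, critical = 3.841. Fail to reject H₀. No evidence of dependence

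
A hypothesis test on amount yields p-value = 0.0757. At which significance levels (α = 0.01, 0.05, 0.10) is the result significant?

p = 0.0757. Significant at: α = 0.1.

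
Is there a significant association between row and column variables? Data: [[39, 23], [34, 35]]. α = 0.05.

χ² = 2.458. df = 1, critical = 3.841. Fail to reject H₀. No evidence of dependence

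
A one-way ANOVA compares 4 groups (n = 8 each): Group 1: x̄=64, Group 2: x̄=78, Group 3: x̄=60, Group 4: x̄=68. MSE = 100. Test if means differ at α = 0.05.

Grand mean = 67.5. SS_between = 1432.0, MS_between = 477.33. F = 4.773, F_crit ≈ 2.947. Reject H₀.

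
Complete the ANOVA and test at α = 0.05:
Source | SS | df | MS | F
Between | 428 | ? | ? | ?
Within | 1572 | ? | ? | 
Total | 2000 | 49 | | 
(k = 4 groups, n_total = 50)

df_between = 3, df_within = 46. MS_between = 142.67, MS_within = 34.17. F = 4.175, F_crit ≈ 2.807. Reject H₀.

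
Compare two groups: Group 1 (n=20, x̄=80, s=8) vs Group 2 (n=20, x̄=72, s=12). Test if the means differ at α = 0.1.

Pooled sp = 10.2. t = 2.481, df = 38. Critical t = ±1.686. Reject H₀.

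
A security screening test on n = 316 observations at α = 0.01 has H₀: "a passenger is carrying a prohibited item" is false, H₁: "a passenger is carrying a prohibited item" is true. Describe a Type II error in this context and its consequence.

Type II error: failing to reject H₀ when it is false — concluding that a passenger is carrying a prohibited item is not supported when in fact it is. Consequence: letting a prohibited item through — security breach.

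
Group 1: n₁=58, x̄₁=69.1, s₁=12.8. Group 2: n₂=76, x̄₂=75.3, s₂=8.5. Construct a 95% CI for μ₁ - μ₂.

Difference = -6.2. SE = √(12.8²/58 + 8.5²/76) = 1.943. CI = (-10.01, -2.39)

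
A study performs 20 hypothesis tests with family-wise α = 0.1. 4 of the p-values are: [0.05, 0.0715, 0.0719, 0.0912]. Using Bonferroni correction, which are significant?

Bonferroni α = 0.1/20 = 0.005. None of the given p-values are significant.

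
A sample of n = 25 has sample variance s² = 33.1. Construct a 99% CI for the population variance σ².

df = 24. χ²_{0.005} = 45.559, χ²_{0.995} = 9.886. CI for σ² = ((n-1)s²/χ²_{α/2}, (n-1)s²/χ²_{1-α/2}) = (24·33.1/45.559, 24·33.1/9.886) = (17.44, 80.36)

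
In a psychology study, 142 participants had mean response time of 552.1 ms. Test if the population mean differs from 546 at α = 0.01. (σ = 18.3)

z = (x̄ - μ₀)/(σ/√n) = (552.1 - 546)/(18.3/√142) = 3.972. Critical value: ±2.576. Since |3.972| > 2.576, Reject H₀.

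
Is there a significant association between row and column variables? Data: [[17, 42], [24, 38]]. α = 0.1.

χ² = 1.322. df = 1, critical = 2.706. Fail to reject H₀. No evidence of dependence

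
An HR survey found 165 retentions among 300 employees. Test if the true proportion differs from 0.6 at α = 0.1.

p̂ = 0.55, p₀ = 0.6. z = (p̂ - p₀)/√(p₀(1-p₀)/n) = -1.768. Critical: ±1.645. Reject H₀.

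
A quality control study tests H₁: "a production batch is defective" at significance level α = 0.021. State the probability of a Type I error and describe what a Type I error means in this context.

P(Type I error) = α = 0.021. A Type I error is rejecting H₀ when H₀ is actually true (false positive) — here, concluding that a production batch is defective when in fact this is not the case. Consequence: scrapping a good batch — wasted material and cost for no reason.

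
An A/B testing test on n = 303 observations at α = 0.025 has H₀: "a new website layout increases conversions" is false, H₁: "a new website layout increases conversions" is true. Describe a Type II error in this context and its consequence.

Type II error: failing to reject H₀ when it is false — concluding that a new website layout increases conversions is not supported when in fact it is. Consequence: discarding a layout that would have improved conversions — lost revenue.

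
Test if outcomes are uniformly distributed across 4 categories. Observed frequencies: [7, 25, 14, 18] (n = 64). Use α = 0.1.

Expected = 16 each. χ² = Σ(O-E)²/E = 10.625. df = 3, critical value = 6.251. Reject H₀.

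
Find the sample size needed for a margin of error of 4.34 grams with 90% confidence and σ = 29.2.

n = (z*σ/E)² = (1.645×29.2/4.34)² = 122.5 → n = 123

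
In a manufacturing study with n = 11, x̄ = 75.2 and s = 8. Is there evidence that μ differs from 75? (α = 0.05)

t = (x̄ - μ₀)/(s/√n) = (75.2 - 75)/(8/√11) = 0.083. df = 10, critical t = ±2.228. Fail to reject H₀.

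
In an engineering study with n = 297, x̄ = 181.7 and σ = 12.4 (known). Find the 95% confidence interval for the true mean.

CI = x̄ ± z*(σ/√n) = 181.7 ± 1.96(12.4/√297) = 181.7 ± 1.41 = (180.29, 183.11)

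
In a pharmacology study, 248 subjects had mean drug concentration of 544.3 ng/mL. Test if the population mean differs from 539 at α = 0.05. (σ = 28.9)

z = (x̄ - μ₀)/(σ/√n) = (544.3 - 539)/(28.9/√248) = 2.888. Critical value: ±1.96. Since |2.888| > 1.96, Reject H₀.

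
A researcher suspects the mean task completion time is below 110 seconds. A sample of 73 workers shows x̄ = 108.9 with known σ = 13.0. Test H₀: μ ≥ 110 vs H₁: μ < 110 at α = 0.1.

z = -0.723. Critical value: -1.28. Fail to reject H₀.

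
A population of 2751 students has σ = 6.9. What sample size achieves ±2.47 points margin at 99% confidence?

Without FPC: n₀ = (2.576×6.9/2.47)² = 51.784. With FPC: n = n₀N/(n₀+N-1) = 50.8 → n = 51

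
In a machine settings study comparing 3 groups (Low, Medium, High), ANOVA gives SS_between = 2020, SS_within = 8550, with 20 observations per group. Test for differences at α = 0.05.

df_between = 2, df_within = 57. F = MS_between/MS_within = 1010.0/150.0 = 6.733. F_crit ≈ 3.159. Reject H₀. At least one mean differs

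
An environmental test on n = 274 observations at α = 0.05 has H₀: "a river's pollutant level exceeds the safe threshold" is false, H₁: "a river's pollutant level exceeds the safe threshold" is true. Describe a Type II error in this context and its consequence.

Type II error: failing to reject H₀ when it is false — concluding that a river's pollutant level exceeds the safe threshold is not supported when in fact it is. Consequence: allowing unsafe pollution to continue.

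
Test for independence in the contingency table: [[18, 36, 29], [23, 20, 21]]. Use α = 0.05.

χ² = 4.073. df = 2, critical = 5.991. Fail to reject H₀. No evidence of dependence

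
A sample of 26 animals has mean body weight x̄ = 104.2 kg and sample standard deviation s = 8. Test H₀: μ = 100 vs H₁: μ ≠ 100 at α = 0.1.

t = (x̄ - μ₀)/(s/√n) = (104.2 - 100)/(8/√26) = 2.677. df = 25, critical t = ±1.708. Reject H₀.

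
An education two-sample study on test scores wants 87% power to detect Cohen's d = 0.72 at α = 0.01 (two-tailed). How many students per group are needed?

z_{α/2} = 2.576, z_β = Φ⁻¹(0.87) = 1.126. For medium effect (d = 0.72): n per group = 2(z_{α/2} + z_β)²/d² = 2(2.576 + 1.126)²/0.72² = 52.9 → 53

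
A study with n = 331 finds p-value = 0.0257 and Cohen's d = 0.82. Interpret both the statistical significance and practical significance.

Statistically significant (p = 0.0257 < 0.05). Cohen's d = 0.82 indicates a large effect size. Both statistical and practical significance should be considered.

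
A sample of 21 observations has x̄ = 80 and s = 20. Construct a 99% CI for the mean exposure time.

CI = x̄ ± t*(s/√n) = 80 ± 2.845(20/√21) = (67.58, 92.42)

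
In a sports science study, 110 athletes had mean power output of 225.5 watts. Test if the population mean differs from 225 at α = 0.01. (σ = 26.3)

z = (x̄ - μ₀)/(σ/√n) = (225.5 - 225)/(26.3/√110) = 0.199. Critical value: ±2.576. Since |0.199| ≤ 2.576, Fail to reject H₀.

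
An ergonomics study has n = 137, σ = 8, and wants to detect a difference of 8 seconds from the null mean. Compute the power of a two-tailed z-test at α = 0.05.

SE = σ/√n = 8/√137 = 0.683. Non-centrality λ = d/SE = 8/0.683 = 11.705. Power ≈ Φ(λ - z_{α/2}) = Φ(11.705 - 1.96) = Φ(9.745) = 1.0.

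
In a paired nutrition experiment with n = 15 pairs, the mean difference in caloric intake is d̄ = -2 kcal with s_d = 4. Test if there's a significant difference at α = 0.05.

t = d̄/(s_d/√n) = -2/(4/√15) = -1.936. df = 14, critical t = ±2.145. Fail to reject H₀.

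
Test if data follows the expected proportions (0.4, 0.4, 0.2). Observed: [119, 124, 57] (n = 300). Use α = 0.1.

Expected: [120.0, 120.0, 60.0]. χ² = 0.292. df = 2, critical = 4.605. Fail to reject H₀.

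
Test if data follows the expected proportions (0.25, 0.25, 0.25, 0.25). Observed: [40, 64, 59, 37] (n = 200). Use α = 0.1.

Expected: [50.0, 50.0, 50.0, 50.0]. χ² = 10.92. df = 3, critical = 6.251. Reject H₀.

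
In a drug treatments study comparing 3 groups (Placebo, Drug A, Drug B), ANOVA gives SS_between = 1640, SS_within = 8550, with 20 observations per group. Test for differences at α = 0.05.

df_between = 2, df_within = 57. F = MS_between/MS_within = 820.0/150.0 = 5.467. F_crit ≈ 3.159. Reject H₀. At least one mean differs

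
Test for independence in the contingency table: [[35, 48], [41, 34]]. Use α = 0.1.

χ² = 2.465. df = 1, critical = 2.706. Fail to reject H₀. No evidence of dependence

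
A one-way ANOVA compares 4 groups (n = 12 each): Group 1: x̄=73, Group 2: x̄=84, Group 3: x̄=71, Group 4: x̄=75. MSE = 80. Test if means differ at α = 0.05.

Grand mean = 75.75. SS_between = 1185.0, MS_between = 395.0. F = 4.938, F_crit ≈ 2.816. Reject H₀.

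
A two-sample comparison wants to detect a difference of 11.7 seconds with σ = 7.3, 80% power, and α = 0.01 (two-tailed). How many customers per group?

n per group = 2(z_α/2 + z_β)²σ²/d² = 2×(2.576 + 0.84)²×7.3²/11.7² = 9.1 → n = 10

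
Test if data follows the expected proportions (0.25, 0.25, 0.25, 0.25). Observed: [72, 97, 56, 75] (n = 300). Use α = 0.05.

Expected: [75.0, 75.0, 75.0, 75.0]. χ² = 11.387. df = 3, critical = 7.815. Reject H₀.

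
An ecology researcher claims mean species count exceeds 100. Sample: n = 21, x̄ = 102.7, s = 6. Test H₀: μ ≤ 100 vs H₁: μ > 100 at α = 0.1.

t = (102.7 - 100)/(6/√21) = 2.062, df = 20. Critical t = 1.325. Reject H₀.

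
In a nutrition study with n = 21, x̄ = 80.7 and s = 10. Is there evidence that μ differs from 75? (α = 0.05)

t = (x̄ - μ₀)/(s/√n) = (80.7 - 75)/(10/√21) = 2.612. df = 20, critical t = ±2.086. Reject H₀.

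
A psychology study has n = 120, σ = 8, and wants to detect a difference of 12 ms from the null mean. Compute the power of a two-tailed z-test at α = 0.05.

SE = σ/√n = 8/√120 = 0.73. Non-centrality λ = d/SE = 12/0.73 = 16.432. Power ≈ Φ(λ - z_{α/2}) = Φ(16.432 - 1.96) = Φ(14.472) = 1.0.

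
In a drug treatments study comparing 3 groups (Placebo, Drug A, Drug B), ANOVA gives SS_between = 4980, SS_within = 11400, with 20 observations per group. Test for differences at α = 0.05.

df_between = 2, df_within = 57. F = MS_between/MS_within = 2490.0/200.0 = 12.45. F_crit ≈ 3.159. Reject H₀. At least one mean differs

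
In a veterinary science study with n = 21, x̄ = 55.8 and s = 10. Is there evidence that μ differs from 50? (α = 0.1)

t = (x̄ - μ₀)/(s/√n) = (55.8 - 50)/(10/√21) = 2.658. df = 20, critical t = ±1.725. Reject H₀.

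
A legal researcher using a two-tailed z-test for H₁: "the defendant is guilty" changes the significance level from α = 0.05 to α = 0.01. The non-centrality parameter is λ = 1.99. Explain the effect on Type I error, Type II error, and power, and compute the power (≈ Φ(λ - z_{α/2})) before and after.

Decreasing α from 0.05 to 0.01:
• Type I error rate decreases (α is the Type I rate by definition).
• Critical value moves from z_{α/2} = 1.96 to 2.576, so power = Φ(λ - z_{α/2}) goes from Φ(1.99 - 1.96) = 0.512 to Φ(1.99 - 2.576) = 0.279.
• Type II error rate β = 1 - power therefore increases (0.488 → 0.721).
Appropriate when false positives are costly — here, convicting an innocent person.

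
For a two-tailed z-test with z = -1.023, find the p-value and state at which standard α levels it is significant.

p = 2·P(Z > |-1.023|) = 2·(1 - Φ(1.023)) ≈ 0.3063. Not significant at any standard level.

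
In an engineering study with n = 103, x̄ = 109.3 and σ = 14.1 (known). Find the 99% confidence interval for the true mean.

CI = x̄ ± z*(σ/√n) = 109.3 ± 2.576(14.1/√103) = 109.3 ± 3.58 = (105.72, 112.88)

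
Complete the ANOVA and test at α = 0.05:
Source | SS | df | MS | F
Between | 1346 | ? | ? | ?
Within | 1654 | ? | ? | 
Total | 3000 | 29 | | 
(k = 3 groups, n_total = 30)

df_between = 2, df_within = 27. MS_between = 673.0, MS_within = 61.26. F = 10.986, F_crit ≈ 3.354. Reject H₀.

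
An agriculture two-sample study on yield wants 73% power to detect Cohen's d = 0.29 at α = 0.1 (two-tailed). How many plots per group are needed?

z_{α/2} = 1.645, z_β = Φ⁻¹(0.73) = 0.613. For small effect (d = 0.29): n per group = 2(z_{α/2} + z_β)²/d² = 2(1.645 + 0.613)²/0.29² = 121.3 → 122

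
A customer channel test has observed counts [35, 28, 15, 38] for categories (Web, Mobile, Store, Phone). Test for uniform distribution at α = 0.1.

Expected = 29 each. χ² = Σ(O-E)²/E = 10.828. df = 3, critical value = 6.251. Reject H₀.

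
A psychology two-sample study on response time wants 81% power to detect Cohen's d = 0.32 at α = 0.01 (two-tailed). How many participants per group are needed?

z_{α/2} = 2.576, z_β = Φ⁻¹(0.81) = 0.878. For small effect (d = 0.32): n per group = 2(z_{α/2} + z_β)²/d² = 2(2.576 + 0.878)²/0.32² = 233.01 → 234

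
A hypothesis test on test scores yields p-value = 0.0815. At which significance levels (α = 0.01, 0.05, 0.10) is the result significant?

p = 0.0815. Significant at: α = 0.1.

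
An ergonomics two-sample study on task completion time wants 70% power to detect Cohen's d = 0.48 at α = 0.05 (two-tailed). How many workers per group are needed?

z_{α/2} = 1.96, z_β = Φ⁻¹(0.7) = 0.524. For small effect (d = 0.48): n per group = 2(z_{α/2} + z_β)²/d² = 2(1.96 + 0.524)²/0.48² = 53.6 → 54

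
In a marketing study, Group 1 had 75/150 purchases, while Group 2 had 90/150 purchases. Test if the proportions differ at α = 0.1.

p̂₁ = 0.5, p̂₂ = 0.6, pooled p̂ = 0.55. z = -1.741. Critical: ±1.645. Reject H₀.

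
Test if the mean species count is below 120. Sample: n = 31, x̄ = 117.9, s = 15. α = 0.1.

t = (117.9 - 120)/(15/√31) = -0.779, df = 30. Critical t = -1.31. Fail to reject H₀.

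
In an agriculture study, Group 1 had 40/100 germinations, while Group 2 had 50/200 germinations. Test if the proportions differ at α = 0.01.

p̂₁ = 0.4, p̂₂ = 0.25, pooled p̂ = 0.3. z = 2.673. Critical: ±2.576. Reject H₀.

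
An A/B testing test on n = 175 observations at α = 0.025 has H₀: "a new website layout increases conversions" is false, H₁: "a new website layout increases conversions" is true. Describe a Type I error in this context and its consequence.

Type I error: rejecting H₀ when it is true — concluding that a new website layout increases conversions when in fact it is not. Consequence: rolling out a layout that doesn't actually help — wasted engineering effort.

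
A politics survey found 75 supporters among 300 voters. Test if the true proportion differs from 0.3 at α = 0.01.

p̂ = 0.25, p₀ = 0.3. z = (p̂ - p₀)/√(p₀(1-p₀)/n) = -1.89. Critical: ±2.576. Fail to reject H₀.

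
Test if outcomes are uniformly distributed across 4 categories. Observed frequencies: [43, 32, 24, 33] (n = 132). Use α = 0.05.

Expected = 33 each. χ² = Σ(O-E)²/E = 5.515. df = 3, critical value = 7.815. Fail to reject H₀.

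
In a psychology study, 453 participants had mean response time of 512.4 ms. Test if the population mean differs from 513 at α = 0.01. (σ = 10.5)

z = (x̄ - μ₀)/(σ/√n) = (512.4 - 513)/(10.5/√453) = -1.216. Critical value: ±2.576. Since |-1.216| ≤ 2.576, Fail to reject H₀.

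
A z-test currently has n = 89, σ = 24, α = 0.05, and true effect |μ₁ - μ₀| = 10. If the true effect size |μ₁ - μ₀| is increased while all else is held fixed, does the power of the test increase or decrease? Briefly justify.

Power increases: a larger true effect increases the non-centrality λ = |μ₁ - μ₀|/(σ/√n).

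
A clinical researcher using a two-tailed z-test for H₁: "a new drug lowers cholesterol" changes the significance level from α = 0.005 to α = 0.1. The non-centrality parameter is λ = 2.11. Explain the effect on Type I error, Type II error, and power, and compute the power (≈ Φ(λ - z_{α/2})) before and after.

Increasing α from 0.005 to 0.1:
• Type I error rate increases (α is the Type I rate by definition).
• Critical value moves from z_{α/2} = 2.807 to 1.645, so power = Φ(λ - z_{α/2}) goes from Φ(2.11 - 2.807) = 0.243 to Φ(2.11 - 1.645) = 0.679.
• Type II error rate β = 1 - power therefore decreases (0.757 → 0.321).
Appropriate when false negatives are costly — here, shelving an effective drug — patients miss out on a treatment that would have helped.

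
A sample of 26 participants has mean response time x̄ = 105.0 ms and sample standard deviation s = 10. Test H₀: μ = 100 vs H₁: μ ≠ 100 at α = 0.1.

t = (x̄ - μ₀)/(s/√n) = (105.0 - 100)/(10/√26) = 2.55. df = 25, critical t = ±1.708. Reject H₀.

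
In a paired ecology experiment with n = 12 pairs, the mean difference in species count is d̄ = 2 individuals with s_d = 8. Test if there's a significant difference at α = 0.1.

t = d̄/(s_d/√n) = 2/(8/√12) = 0.866. df = 11, critical t = ±1.796. Fail to reject H₀.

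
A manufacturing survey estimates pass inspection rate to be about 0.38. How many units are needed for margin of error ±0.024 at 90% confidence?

n = z²p(1-p)/E² = 1.645²×0.38×0.62/0.024² = 1106.8 → n = 1107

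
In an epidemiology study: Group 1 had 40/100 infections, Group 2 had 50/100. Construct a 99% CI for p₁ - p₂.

p̂₁ = 0.4, p̂₂ = 0.5. Difference = -0.1. CI = (-0.28, 0.08)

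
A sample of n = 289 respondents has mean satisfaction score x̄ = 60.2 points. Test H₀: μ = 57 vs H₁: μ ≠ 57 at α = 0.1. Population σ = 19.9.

z = (x̄ - μ₀)/(σ/√n) = (60.2 - 57)/(19.9/√289) = 2.734. Critical value: ±1.645. Since |2.734| > 1.645, Reject H₀.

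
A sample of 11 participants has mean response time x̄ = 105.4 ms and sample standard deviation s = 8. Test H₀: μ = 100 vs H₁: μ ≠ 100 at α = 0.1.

t = (x̄ - μ₀)/(s/√n) = (105.4 - 100)/(8/√11) = 2.239. df = 10, critical t = ±1.812. Reject H₀.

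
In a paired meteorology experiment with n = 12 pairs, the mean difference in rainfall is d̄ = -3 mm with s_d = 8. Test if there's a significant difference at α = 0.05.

t = d̄/(s_d/√n) = -3/(8/√12) = -1.299. df = 11, critical t = ±2.201. Fail to reject H₀.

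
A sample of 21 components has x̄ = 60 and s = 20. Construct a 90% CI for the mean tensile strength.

CI = x̄ ± t*(s/√n) = 60 ± 1.725(20/√21) = (52.47, 67.53)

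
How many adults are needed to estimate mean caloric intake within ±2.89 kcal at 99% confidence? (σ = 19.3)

n = (z*σ/E)² = (2.576×19.3/2.89)² = 295.9 → n = 296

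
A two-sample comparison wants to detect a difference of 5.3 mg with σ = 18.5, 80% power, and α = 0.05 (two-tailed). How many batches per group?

n per group = 2(z_α/2 + z_β)²σ²/d² = 2×(1.96 + 0.84)²×18.5²/5.3² = 191.05 → n = 192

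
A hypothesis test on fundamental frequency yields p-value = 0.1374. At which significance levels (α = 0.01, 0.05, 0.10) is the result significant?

p = 0.1374. Not significant at any of the given levels.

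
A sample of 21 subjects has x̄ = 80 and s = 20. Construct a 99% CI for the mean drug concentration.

CI = x̄ ± t*(s/√n) = 80 ± 2.845(20/√21) = (67.58, 92.42)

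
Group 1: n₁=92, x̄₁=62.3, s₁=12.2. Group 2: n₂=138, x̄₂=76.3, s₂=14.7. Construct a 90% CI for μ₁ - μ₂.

Difference = -14.0. SE = √(12.2²/92 + 14.7²/138) = 1.784. CI = (-16.94, -11.06)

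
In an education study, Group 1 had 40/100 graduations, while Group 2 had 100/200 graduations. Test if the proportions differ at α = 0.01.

p̂₁ = 0.4, p̂₂ = 0.5, pooled p̂ = 0.467. z = -1.637. Critical: ±2.576. Fail to reject H₀.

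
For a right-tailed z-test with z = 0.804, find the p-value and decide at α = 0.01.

p = P(Z > 0.804) = 1 - Φ(0.804) ≈ 0.2107. Since p ≥ 0.01, fail to reject H₀ (not significant) at α = 0.01.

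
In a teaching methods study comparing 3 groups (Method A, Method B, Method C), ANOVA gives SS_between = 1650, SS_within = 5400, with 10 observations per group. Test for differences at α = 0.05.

df_between = 2, df_within = 27. F = MS_between/MS_within = 825.0/200.0 = 4.125. F_crit ≈ 3.354. Reject H₀. At least one mean differs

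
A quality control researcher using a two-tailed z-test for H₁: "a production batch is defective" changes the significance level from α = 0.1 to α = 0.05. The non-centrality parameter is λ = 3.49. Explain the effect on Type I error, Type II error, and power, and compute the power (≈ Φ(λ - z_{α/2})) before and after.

Decreasing α from 0.1 to 0.05:
• Type I error rate decreases (α is the Type I rate by definition).
• Critical value moves from z_{α/2} = 1.645 to 1.96, so power = Φ(λ - z_{α/2}) goes from Φ(3.49 - 1.645) = 0.967 to Φ(3.49 - 1.96) = 0.937.
• Type II error rate β = 1 - power therefore increases (0.033 → 0.063).
Appropriate when false positives are costly — here, scrapping a good batch — wasted material and cost for no reason.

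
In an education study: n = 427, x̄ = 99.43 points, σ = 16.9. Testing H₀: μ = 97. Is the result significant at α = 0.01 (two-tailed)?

z = (99.43 - 97)/(16.9/√427) = 2.971. Since |z| > 2.576, significant at α = 0.01.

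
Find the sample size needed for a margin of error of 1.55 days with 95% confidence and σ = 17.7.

n = (z*σ/E)² = (1.96×17.7/1.55)² = 501.0 → n = 501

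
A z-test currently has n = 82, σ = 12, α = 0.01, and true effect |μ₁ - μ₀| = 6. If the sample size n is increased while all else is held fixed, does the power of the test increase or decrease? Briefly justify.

Power increases: a larger n shrinks the standard error σ/√n, moving the sampling distribution under H₁ further from the critical value.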